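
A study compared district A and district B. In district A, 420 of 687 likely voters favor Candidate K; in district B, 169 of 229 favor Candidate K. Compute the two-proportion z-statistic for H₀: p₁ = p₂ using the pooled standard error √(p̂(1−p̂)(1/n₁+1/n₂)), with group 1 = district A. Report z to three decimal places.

z = -3.464

Sample proportions: p̂₁ = 420/687 = 0.61135 and p̂₂ = 169/229 = 0.73799.
Pooling: p̂ = 589/916 = 0.64301.
Pooled SE = √[0.2295473·0.00582242] ≈ 0.036558.
z = -0.12664/0.036558 = -3.464.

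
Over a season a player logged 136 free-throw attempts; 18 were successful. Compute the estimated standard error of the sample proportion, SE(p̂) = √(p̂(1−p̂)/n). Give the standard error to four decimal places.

SE = 0.0291

With x = 18 successes in n = 136, p̂ = 0.13235.
p̂(1−p̂) = 0.114833.
SE = √(0.114833/136) = 0.0291.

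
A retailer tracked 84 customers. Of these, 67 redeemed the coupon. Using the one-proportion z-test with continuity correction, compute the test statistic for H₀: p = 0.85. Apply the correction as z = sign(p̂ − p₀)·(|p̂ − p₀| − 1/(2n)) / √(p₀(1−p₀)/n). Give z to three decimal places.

z = -1.192

With x = 67 successes in n = 84, p̂ = 0.79762. p̂ − p₀ = -0.052381.
1/(2n) = 0.005952.
Corrected numerator: |-0.052381| − 0.005952 = 0.046429.
Under H₀, SE = √(p₀(1−p₀)/n) = √(0.85·0.15/84) = √0.001517857 = 0.038960.
z = −0.046429/0.038960 = -1.192.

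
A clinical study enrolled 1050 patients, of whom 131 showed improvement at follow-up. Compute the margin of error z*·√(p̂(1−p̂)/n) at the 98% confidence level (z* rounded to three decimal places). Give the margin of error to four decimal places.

Sample proportion p̂ = 131/1050 = 0.12476.
SE(p̂) = √(0.12476·0.87524/1050) = 0.010198.
z* = 2.326 at the 98% level.
ME = 2.326·0.010198 = 0.0237.

ME = 0.0237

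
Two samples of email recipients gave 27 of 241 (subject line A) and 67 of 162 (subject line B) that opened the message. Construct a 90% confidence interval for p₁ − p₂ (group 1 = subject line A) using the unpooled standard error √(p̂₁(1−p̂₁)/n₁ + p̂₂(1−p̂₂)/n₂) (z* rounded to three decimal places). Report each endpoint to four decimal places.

p̂₁ = 0.11203, p̂₂ = 0.41358, so the observed difference is -0.30155.
SE = √(0.000412787 + 0.001497109) = √0.001909896 = 0.043702.
For 90% confidence, z* = 1.645. Margin = 1.645·0.043702 = 0.07189.
Interval: -0.30155 ± 0.07189 → (-0.3734, -0.2297).

(-0.3734, -0.2297)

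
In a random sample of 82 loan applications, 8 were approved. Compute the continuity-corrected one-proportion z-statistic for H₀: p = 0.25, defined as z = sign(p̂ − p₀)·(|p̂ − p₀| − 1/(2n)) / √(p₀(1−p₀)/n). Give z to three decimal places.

z = -3.060

p̂ = 8/82 = 0.09756. p̂ − p₀ = -0.152439.
1/(2n) = 0.006098.
Corrected numerator: |-0.152439| − 0.006098 = 0.146341.
SE₀ = √(0.25·0.75/82) = 0.047818.
z = (−)0.146341/0.047818 = -3.060.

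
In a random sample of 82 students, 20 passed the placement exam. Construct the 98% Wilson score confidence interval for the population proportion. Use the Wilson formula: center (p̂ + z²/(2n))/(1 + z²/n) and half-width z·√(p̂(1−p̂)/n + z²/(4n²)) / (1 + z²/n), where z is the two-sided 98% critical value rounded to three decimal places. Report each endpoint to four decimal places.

p̂ = 20/82 = 0.24390; z = 2.326, so z² = 5.410276.
1 + z²/n = 1.065979.
Center = (0.24390 + 0.032989)/1.065979 = 0.25975.
Radicand: p̂(1−p̂)/n + z²/(4n²) = 0.002248952 + 0.000201155 = 0.002450107.
Half-width = z·√(radicand)/denom = 2.326·0.049499/1.065979 = 0.10801.
So the interval runs from 0.1517 to 0.3678.

(0.1517, 0.3678)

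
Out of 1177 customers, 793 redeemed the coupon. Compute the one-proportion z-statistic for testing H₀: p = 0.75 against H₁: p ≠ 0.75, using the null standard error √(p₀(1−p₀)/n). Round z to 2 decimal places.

Sample proportion p̂ = 793/1177 = 0.67375.
Under H₀, SE = √(p₀(1−p₀)/n) = √(0.75·0.25/1177) = √0.000159303 = 0.012622.
z = (0.67375 − 0.75)/0.012622 = -0.07625/0.012622 = -6.04.

z = -6.04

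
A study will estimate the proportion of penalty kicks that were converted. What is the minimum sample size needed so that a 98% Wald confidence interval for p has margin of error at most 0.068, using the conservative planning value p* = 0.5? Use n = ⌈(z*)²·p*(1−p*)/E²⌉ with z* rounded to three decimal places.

z* = 2.326 at the 98% level.
p*(1−p*) = 0.2500.
Required n before rounding: 5.410276 × 0.2500 / 0.068² = 292.511.
⌈292.511⌉ = 293.

n = 293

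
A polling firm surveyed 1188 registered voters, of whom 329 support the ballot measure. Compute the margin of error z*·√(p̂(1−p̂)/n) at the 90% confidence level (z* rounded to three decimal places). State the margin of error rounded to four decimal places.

ME = 0.0214

Sample proportion p̂ = 329/1188 = 0.27694.
Standard error of p̂: √(0.200242/1188) = √0.000168554 = 0.012983.
The 90% critical value is z* = 1.645.
So ME = 0.0214.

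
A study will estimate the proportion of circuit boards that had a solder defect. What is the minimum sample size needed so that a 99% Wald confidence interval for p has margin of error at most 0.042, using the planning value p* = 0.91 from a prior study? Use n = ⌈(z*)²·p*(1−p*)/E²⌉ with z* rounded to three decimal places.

For 99% confidence, z* = 2.576.
p*(1−p*) = 0.91·0.09 = 0.0819.
(z*)²·p*(1−p*)/E² = 6.635776·0.0819/0.001764 = 308.090.
Rounding up, n = 309.

n = 309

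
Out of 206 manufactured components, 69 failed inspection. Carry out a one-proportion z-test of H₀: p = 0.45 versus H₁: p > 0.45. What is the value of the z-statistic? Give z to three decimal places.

p̂ = 69/206 = 0.33495.
Under H₀, SE = √(p₀(1−p₀)/n) = √(0.45·0.55/206) = √0.001201456 = 0.034662.
z = (0.33495 − 0.45)/0.034662 = -0.11505/0.034662 = -3.319.

z = -3.319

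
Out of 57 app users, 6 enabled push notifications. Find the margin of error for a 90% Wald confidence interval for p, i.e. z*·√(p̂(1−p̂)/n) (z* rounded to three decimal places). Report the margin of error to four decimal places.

ME = 0.0669

The sample proportion is 6/57 = 0.10526.
SE = √(p̂(1−p̂)/n) = √(0.094183/57) = 0.040649.
z* = 1.645 at the 90% level.
ME = 1.645·0.040649 = 0.0669.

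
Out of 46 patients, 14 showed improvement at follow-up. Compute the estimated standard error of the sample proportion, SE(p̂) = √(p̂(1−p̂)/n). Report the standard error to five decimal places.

Sample proportion p̂ = 14/46 = 0.30435.
p̂(1−p̂) = 0.211721.
SE = √(0.211721/46) = 0.06784.

SE = 0.06784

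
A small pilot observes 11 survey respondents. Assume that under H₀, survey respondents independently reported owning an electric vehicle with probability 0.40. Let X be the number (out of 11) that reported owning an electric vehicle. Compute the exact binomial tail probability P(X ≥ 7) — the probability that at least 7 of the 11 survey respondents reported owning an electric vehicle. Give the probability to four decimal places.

P = 0.0994

X ~ Binomial(n=11, p=0.40).
P(X ≥ 7) = Σ_{j=7}^{11} C(11,j)·0.40^j·0.60^{11−j}.
= 0.070071 + 0.023357 + 0.005190 + 0.000692 + 0.000042 = 0.0994.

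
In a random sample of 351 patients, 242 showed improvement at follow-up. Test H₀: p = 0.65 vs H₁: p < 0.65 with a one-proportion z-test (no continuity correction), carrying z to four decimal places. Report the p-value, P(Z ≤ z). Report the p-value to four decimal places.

p-value = 0.9394

With x = 242 successes in n = 351, p̂ = 0.68946.
Under H₀, SE = √(p₀(1−p₀)/n) = √(0.65·0.35/351) = √0.000648148 = 0.025459.
z = (p̂ − p₀)/SE = (242/351 − 0.65)/0.025459 ≈ 1.5499.
From the standard normal, P(Z ≤ z) = 0.9394.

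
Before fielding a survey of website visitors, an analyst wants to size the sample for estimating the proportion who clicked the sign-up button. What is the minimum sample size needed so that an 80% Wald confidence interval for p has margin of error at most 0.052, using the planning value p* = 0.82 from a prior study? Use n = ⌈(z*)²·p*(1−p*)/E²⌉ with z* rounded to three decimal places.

n = 90

z* = 1.282 at the 80% level.
p*(1−p*) = 0.82·0.18 = 0.1476.
Required n before rounding: 1.643524 × 0.1476 / 0.052² = 89.713.
Rounding up, n = 90.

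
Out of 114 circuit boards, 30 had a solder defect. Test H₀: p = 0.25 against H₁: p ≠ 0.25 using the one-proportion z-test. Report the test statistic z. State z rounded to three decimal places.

The sample proportion is 30/114 = 0.26316.
Null standard error: √(0.25·0.75/114) = √0.001644737 = 0.040555.
Test statistic: z = 0.01316/0.040555 = 0.324.

z = 0.324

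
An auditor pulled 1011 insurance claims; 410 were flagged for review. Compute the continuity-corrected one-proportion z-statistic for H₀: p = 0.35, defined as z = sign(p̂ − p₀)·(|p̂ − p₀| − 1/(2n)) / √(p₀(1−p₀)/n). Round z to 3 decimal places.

With x = 410 successes in n = 1011, p̂ = 0.40554. p̂ − p₀ = 0.055539.
Continuity correction 1/(2n) = 1/2022 = 0.000495.
Corrected numerator: |0.055539| − 0.000495 = 0.055044.
Null standard error: √(0.35·0.65/1011) = √0.000225025 = 0.015001.
z = +0.055044/0.015001 = 3.669.

z = 3.669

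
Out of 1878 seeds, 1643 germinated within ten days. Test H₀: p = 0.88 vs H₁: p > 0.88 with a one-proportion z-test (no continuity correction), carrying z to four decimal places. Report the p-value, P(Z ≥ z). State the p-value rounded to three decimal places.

p-value = 0.753

With x = 1643 successes in n = 1878, p̂ = 0.87487.
SE₀ = √(0.88·0.12/1878) = 0.007499.
Test statistic (full precision, shown to 4 dp): z = (1643/1878 − 0.88)/SE₀ ≈ -0.6845.
p-value = P(Z ≥ z) with z = -0.6845 → 0.753.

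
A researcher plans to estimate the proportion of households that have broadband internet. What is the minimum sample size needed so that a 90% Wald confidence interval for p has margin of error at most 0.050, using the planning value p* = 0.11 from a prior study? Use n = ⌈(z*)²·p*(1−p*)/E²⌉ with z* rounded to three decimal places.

z* = 1.645 at the 90% level.
p*(1−p*) = 0.0979.
(z*)²·p*(1−p*)/E² = 2.706025·0.0979/0.002500 = 105.968.
⌈105.968⌉ = 106.

n = 106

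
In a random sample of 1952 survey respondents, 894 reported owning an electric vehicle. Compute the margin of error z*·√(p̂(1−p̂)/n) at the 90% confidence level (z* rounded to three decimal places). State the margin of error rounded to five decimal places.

Sample proportion p̂ = 894/1952 = 0.45799.
SE = √(p̂(1−p̂)/n) = √(0.248235/1952) = 0.011277.
z* = 1.645 at the 90% level.
Margin of error = z*·SE = 1.645 × 0.011277 = 0.01855.

ME = 0.01855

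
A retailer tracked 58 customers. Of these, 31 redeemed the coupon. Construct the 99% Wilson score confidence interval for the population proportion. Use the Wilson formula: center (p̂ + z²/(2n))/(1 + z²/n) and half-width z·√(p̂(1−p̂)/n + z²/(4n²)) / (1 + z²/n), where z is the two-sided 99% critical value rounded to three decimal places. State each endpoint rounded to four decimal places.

p̂ = 31/58 = 0.53448; z = 2.576, so z² = 6.635776.
1 + z²/n = 1.114410.
Adjusted center: (0.53448 + z²/(2n))/1.114410 = 0.53094.
Radicand: p̂(1−p̂)/n + z²/(4n²) = 0.004289844 + 0.000493146 = 0.004782990.
Half-width = 2.576·√0.004782990/1.114410 = 0.15986.
CI: 0.53094 ± 0.15986 = (0.3711, 0.6908).

(0.3711, 0.6908)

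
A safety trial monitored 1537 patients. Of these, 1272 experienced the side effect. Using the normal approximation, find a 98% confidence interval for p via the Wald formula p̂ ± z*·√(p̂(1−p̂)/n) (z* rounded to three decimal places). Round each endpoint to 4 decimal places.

p̂ = 1272/1537 = 0.82759.
SE(p̂) = √(0.82759·0.17241/1537) = 0.009635.
The 98% critical value is z* = 2.326.
Margin of error: 2.326 × 0.009635 = 0.02241.
CI: 0.82759 ± 0.02241 = (0.8052, 0.8500).

(0.8052, 0.8500)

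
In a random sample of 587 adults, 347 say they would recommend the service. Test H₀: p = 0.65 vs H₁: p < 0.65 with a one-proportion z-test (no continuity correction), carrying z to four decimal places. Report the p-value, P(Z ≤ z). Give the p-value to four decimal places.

p-value = 0.0014

The sample proportion is 347/587 = 0.59114.
Null standard error: √(0.65·0.35/587) = √0.000387564 = 0.019687.
Test statistic (full precision, shown to 4 dp): z = (347/587 − 0.65)/SE₀ ≈ -2.9898.
From the standard normal, P(Z ≤ z) = 0.0014.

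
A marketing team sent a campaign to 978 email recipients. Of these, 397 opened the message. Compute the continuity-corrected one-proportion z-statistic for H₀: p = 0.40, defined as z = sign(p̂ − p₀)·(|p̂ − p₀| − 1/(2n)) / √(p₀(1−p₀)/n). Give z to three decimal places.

z = 0.346

p̂ = 397/978 = 0.40593. p̂ − p₀ = 0.005930.
Continuity correction 1/(2n) = 1/1956 = 0.000511.
Corrected numerator: |0.005930| − 0.000511 = 0.005419.
Under H₀, SE = √(p₀(1−p₀)/n) = √(0.40·0.60/978) = √0.000245399 = 0.015665.
z = +0.005419/0.015665 = 0.346.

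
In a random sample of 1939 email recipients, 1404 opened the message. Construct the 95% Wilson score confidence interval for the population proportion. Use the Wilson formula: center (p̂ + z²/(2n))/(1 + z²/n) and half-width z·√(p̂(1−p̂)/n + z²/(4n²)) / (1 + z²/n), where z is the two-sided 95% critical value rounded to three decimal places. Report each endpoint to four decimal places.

(0.7038, 0.7435)

Here p̂ = 1404/1939 = 0.72408 and z = 1.960 (z² = 3.841600).
1 + z²/n = 1.001981.
Center = (0.72408 + 0.000991)/1.001981 = 0.72364.
Radicand: p̂(1−p̂)/n + z²/(4n²) = 0.000103036 + 0.000000255 = 0.000103291.
Half-width = z·√(radicand)/denom = 1.960·0.010163/1.001981 = 0.01988.
Interval: 0.72364 ± 0.01988 → (0.7038, 0.7435).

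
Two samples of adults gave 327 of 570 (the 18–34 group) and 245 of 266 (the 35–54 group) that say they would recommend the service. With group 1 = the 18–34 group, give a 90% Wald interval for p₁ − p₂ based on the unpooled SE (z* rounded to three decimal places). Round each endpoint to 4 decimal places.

p̂₁ = 327/570 = 0.57368, p̂₂ = 245/266 = 0.92105; p̂₁ − p̂₂ = -0.34737.
SE = √(0.000429071 + 0.000273363) = √0.000702434 = 0.026503.
z* = 1.645 at the 90% level. Margin = 1.645·0.026503 = 0.04360.
Interval: -0.34737 ± 0.04360 → (-0.3910, -0.3038).

(-0.3910, -0.3038)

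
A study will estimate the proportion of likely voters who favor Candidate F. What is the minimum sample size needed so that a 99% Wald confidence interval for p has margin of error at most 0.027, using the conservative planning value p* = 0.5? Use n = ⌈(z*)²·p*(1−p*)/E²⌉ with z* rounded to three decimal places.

n = 2276

The 99% critical value is z* = 2.576.
p*(1−p*) = 0.50·0.50 = 0.2500.
Required n before rounding: 6.635776 × 0.2500 / 0.027² = 2275.643.
Rounding up, n = 2276.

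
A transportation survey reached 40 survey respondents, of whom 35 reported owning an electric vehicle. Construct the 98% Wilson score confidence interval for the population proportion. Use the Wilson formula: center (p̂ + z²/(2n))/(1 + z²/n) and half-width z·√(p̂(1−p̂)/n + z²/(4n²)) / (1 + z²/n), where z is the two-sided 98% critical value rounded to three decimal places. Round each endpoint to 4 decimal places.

Here p̂ = 35/40 = 0.87500 and z = 2.326 (z² = 5.410276).
Denominator 1 + z²/n = 1 + 5.410276/40 = 1.135257.
Adjusted center: (0.87500 + z²/(2n))/1.135257 = 0.83032.
Radicand: p̂(1−p̂)/n + z²/(4n²) = 0.002734375 + 0.000845356 = 0.003579731.
Half-width = 2.326·√0.003579731/1.135257 = 0.12259.
So the interval runs from 0.7077 to 0.9529.

(0.7077, 0.9529)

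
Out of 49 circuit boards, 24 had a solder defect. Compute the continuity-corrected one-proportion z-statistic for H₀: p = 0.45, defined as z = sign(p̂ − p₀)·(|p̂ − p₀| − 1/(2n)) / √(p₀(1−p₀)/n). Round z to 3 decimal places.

With x = 24 successes in n = 49, p̂ = 0.48980. p̂ − p₀ = 0.039796.
1/(2n) = 0.010204.
Corrected numerator: |0.039796| − 0.010204 = 0.029592.
SE₀ = √(0.45·0.55/49) = 0.071071.
z = +0.029592/0.071071 = 0.416.

z = 0.416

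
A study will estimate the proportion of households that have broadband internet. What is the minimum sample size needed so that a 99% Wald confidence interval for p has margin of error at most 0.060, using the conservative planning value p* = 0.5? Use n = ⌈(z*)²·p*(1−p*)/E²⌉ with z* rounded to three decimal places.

The 99% critical value is z* = 2.576.
p*(1−p*) = 0.2500.
Required n before rounding: 6.635776 × 0.2500 / 0.060² = 460.818.
⌈460.818⌉ = 461.

n = 461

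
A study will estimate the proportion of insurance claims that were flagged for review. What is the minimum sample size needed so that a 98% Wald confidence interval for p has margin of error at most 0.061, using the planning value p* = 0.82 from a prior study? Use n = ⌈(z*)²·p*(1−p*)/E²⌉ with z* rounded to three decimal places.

n = 215

For 98% confidence, z* = 2.326.
p*(1−p*) = 0.1476.
(z*)²·p*(1−p*)/E² = 5.410276·0.1476/0.003721 = 214.608.
Rounding up, n = 215.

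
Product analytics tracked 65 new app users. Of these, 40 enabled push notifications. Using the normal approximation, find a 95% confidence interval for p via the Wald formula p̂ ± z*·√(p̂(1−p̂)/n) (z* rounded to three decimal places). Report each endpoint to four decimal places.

p̂ = 40/65 = 0.61538.
SE(p̂) = √(0.61538·0.38462/65) = 0.060343.
The 95% critical value is z* = 1.960.
Margin = 1.960·0.060343 = 0.11827.
CI: 0.61538 ± 0.11827 = (0.4971, 0.7337).

(0.4971, 0.7337)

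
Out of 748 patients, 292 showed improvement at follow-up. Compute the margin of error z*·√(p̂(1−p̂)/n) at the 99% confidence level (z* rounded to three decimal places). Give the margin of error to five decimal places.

ME = 0.04595

With x = 292 successes in n = 748, p̂ = 0.39037.
SE(p̂) = √(0.39037·0.60963/748) = 0.017837.
For 99% confidence, z* = 2.576.
Margin of error = z*·SE = 2.576 × 0.017837 = 0.04595.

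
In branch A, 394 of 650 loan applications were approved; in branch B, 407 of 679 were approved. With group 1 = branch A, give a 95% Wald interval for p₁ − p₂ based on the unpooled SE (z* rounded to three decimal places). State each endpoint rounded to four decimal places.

(-0.0459, 0.0594)

p̂₁ = 394/650 = 0.60615, p̂₂ = 407/679 = 0.59941; p̂₁ − p̂₂ = 0.00674.
SE = √(0.000367279 + 0.000353634) = √0.000720913 = 0.026850.
For 95% confidence, z* = 1.960. Margin of error = 0.05263.
CI: 0.00674 ± 0.05263 = (-0.0459, 0.0594).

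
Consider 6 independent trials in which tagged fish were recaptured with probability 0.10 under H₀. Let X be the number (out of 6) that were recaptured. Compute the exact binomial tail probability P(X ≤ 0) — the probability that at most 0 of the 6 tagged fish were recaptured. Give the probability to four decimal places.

P = 0.5314

X ~ Binomial(n=6, p=0.10).
P(X ≤ 0) = C(6,0)·0.10^0·0.90^6.
= 0.531441 = 0.5314.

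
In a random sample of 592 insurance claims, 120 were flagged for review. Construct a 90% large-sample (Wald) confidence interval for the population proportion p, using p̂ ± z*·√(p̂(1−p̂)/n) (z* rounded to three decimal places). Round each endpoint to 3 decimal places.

(0.176, 0.230)

With x = 120 successes in n = 592, p̂ = 0.20270.
Standard error of p̂: √(0.161614/592) = √0.000272997 = 0.016523.
z* = 1.645 at the 90% level.
Margin = 1.645·0.016523 = 0.02718.
Interval: 0.20270 ± 0.02718 → (0.176, 0.230).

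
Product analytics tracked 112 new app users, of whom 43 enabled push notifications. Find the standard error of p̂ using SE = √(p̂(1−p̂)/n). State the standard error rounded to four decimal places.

SE = 0.0460

The sample proportion is 43/112 = 0.38393.
p̂(1−p̂) = 0.38393·0.61607 = 0.236528.
Dividing by n and taking the root: √0.002111857 = 0.0460.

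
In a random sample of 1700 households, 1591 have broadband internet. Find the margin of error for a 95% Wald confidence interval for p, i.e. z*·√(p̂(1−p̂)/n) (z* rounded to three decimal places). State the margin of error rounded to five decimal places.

With x = 1591 successes in n = 1700, p̂ = 0.93588.
SE(p̂) = √(0.93588·0.06412/1700) = 0.005941.
For 95% confidence, z* = 1.960.
ME = 1.960·0.005941 = 0.01164.

ME = 0.01164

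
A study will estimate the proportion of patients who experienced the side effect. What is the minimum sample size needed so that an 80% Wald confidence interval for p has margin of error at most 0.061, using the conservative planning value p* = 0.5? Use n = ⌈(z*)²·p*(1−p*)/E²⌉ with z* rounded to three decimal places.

For 80% confidence, z* = 1.282.
p*(1−p*) = 0.50·0.50 = 0.2500.
Required n before rounding: 1.643524 × 0.2500 / 0.061² = 110.422.
Rounding up, n = 111.

n = 111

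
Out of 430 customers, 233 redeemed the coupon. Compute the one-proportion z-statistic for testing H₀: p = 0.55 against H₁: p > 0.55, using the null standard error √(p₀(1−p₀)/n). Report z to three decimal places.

z = -0.339

p̂ = 233/430 = 0.54186.
Under H₀, SE = √(p₀(1−p₀)/n) = √(0.55·0.45/430) = √0.000575581 = 0.023991.
Test statistic: z = -0.00814/0.023991 = -0.339.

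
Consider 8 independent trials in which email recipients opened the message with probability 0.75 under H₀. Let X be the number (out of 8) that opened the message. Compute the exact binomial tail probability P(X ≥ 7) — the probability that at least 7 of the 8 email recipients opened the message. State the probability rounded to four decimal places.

P = 0.3671

X ~ Binomial(n=8, p=0.75).
P(X ≥ 7) = C(8,7)·0.75^7·0.25^1 + C(8,8)·0.75^8·0.25^0.
= 0.266968 + 0.100113 = 0.3671.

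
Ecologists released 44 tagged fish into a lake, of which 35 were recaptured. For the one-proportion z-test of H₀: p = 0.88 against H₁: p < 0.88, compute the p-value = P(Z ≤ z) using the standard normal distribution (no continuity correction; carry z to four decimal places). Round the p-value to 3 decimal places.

With x = 35 successes in n = 44, p̂ = 0.79545.
Null standard error: √(0.88·0.12/44) = √0.002400000 = 0.048990.
Test statistic (full precision, shown to 4 dp): z = (35/44 − 0.88)/SE₀ ≈ -1.7258.
p-value = P(Z ≤ z) with z = -1.7258 → 0.042.

p-value = 0.042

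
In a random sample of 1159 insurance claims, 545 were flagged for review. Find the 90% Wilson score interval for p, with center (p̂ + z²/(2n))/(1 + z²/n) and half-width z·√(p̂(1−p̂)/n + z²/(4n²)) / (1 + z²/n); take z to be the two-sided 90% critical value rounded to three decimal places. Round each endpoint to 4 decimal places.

Here p̂ = 545/1159 = 0.47023 and z = 1.645 (z² = 2.706025).
Denominator 1 + z²/n = 1 + 2.706025/1159 = 1.002335.
Adjusted center: (0.47023 + z²/(2n))/1.002335 = 0.47030.
Radicand: p̂(1−p̂)/n + z²/(4n²) = 0.000214939 + 0.000000504 = 0.000215443.
Half-width = z·√(radicand)/denom = 1.645·0.014678/1.002335 = 0.02409.
Interval: 0.47030 ± 0.02409 → (0.4462, 0.4944).

(0.4462, 0.4944)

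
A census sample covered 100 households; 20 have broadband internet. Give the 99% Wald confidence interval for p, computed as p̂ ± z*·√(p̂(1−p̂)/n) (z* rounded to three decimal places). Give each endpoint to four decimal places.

The sample proportion is 20/100 = 0.20000.
SE = √(p̂(1−p̂)/n) = √(0.160000/100) = 0.040000.
For 99% confidence, z* = 2.576.
Margin = 2.576·0.040000 = 0.10304.
Interval: 0.20000 ± 0.10304 → (0.0970, 0.3030).

(0.0970, 0.3030)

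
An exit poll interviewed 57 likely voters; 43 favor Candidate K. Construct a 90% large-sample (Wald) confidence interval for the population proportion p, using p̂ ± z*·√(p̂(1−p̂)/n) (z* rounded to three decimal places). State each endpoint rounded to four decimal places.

Sample proportion p̂ = 43/57 = 0.75439.
SE(p̂) = √(0.75439·0.24561/57) = 0.057015.
z* = 1.645 at the 90% level.
Margin of error: 1.645 × 0.057015 = 0.09379.
So the interval runs from 0.6606 to 0.8482.

(0.6606, 0.8482)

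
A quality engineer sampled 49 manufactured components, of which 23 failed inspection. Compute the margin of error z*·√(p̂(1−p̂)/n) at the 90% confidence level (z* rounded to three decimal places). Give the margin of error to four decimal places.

Sample proportion p̂ = 23/49 = 0.46939.
Standard error of p̂: √(0.249063/49) = √0.005082916 = 0.071295.
z* = 1.645 at the 90% level.
So ME = 0.1173.

ME = 0.1173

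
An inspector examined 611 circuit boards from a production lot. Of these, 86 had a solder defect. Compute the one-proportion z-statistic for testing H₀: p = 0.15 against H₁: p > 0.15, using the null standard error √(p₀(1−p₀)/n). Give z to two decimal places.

z = -0.64

Sample proportion p̂ = 86/611 = 0.14075.
Null standard error: √(0.15·0.85/611) = √0.000208674 = 0.014446.
z = (p̂ − p₀)/SE = (0.14075 − 0.15)/0.014446 = -0.64.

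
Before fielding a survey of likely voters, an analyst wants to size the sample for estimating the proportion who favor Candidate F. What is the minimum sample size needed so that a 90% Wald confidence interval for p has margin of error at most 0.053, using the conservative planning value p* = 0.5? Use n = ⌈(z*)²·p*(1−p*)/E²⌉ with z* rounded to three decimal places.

n = 241

The 90% critical value is z* = 1.645.
p*(1−p*) = 0.2500.
(z*)²·p*(1−p*)/E² = 2.706025·0.2500/0.002809 = 240.835.
⌈240.835⌉ = 241.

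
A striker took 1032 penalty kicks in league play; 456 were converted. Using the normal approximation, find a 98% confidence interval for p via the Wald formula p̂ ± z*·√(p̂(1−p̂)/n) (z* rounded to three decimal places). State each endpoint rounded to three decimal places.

(0.406, 0.478)

p̂ = 456/1032 = 0.44186.
SE = √(p̂(1−p̂)/n) = √(0.246620/1032) = 0.015459.
The 98% critical value is z* = 2.326.
Margin of error: 2.326 × 0.015459 = 0.03596.
CI: 0.44186 ± 0.03596 = (0.406, 0.478).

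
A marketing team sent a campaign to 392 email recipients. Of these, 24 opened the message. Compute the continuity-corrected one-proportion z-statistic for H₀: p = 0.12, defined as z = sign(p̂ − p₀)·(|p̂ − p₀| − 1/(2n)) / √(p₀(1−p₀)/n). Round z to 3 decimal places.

With x = 24 successes in n = 392, p̂ = 0.06122. p̂ − p₀ = -0.058776.
Continuity correction 1/(2n) = 1/784 = 0.001276.
Corrected numerator: |-0.058776| − 0.001276 = 0.057500.
SE₀ = √(0.12·0.88/392) = 0.016413.
z = (−)0.057500/0.016413 = -3.503.

z = -3.503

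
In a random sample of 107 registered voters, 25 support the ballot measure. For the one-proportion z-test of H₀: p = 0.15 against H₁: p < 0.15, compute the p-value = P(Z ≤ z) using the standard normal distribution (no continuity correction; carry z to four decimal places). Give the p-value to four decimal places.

p-value = 0.9923

The sample proportion is 25/107 = 0.23364.
SE₀ = √(0.15·0.85/107) = 0.034519.
Test statistic (full precision, shown to 4 dp): z = (25/107 − 0.15)/SE₀ ≈ 2.4231.
p-value = P(Z ≤ z) with z = 2.4231 → 0.9923.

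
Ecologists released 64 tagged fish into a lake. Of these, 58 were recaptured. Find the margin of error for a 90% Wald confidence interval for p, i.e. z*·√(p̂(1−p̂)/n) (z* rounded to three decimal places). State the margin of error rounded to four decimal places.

p̂ = 58/64 = 0.90625.
SE(p̂) = √(0.90625·0.09375/64) = 0.036435.
For 90% confidence, z* = 1.645.
ME = 1.645·0.036435 = 0.0599.

ME = 0.0599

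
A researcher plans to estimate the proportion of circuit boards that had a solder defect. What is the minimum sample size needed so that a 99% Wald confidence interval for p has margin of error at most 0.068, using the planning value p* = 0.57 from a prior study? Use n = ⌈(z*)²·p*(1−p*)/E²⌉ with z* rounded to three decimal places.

n = 352

The 99% critical value is z* = 2.576.
p*(1−p*) = 0.2451.
Required n before rounding: 6.635776 × 0.2451 / 0.068² = 351.736.
Rounding up, n = 352.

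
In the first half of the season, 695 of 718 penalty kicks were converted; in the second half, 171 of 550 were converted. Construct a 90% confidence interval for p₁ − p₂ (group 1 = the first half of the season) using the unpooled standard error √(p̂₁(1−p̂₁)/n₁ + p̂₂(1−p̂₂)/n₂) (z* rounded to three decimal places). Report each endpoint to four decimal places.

p̂₁ = 695/718 = 0.96797, p̂₂ = 171/550 = 0.31091; p̂₁ − p̂₂ = 0.65706.
SE = √(0.000043186 + 0.000389536) = √0.000432722 = 0.020802.
The 90% critical value is z* = 1.645. Margin of error = 0.03422.
So the interval runs from 0.6228 to 0.6913.

(0.6228, 0.6913)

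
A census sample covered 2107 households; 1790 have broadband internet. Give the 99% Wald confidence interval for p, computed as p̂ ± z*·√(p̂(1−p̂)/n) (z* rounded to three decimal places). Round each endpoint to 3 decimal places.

With x = 1790 successes in n = 2107, p̂ = 0.84955.
Standard error of p̂: √(0.127815/2107) = √0.000060662 = 0.007789.
For 99% confidence, z* = 2.576.
Margin = 2.576·0.007789 = 0.02006.
Interval: 0.84955 ± 0.02006 → (0.829, 0.870).

(0.829, 0.870)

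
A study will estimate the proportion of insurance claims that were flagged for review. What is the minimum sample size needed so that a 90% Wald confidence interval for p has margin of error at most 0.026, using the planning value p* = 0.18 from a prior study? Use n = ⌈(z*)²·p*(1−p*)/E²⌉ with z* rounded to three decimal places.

n = 591

For 90% confidence, z* = 1.645.
p*(1−p*) = 0.18·0.82 = 0.1476.
(z*)²·p*(1−p*)/E² = 2.706025·0.1476/0.000676 = 590.842.
Rounding up, n = 591.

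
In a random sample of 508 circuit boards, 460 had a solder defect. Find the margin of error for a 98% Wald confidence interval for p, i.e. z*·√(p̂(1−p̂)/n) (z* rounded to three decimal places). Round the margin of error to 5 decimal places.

Sample proportion p̂ = 460/508 = 0.90551.
SE(p̂) = √(0.90551·0.09449/508) = 0.012978.
The 98% critical value is z* = 2.326.
ME = 2.326·0.012978 = 0.03019.

ME = 0.03019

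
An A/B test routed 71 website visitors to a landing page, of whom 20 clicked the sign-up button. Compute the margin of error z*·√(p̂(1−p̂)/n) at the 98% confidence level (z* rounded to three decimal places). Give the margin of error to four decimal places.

The sample proportion is 20/71 = 0.28169.
SE(p̂) = √(0.28169·0.71831/71) = 0.053384.
z* = 2.326 at the 98% level.
So ME = 0.1242.

ME = 0.1242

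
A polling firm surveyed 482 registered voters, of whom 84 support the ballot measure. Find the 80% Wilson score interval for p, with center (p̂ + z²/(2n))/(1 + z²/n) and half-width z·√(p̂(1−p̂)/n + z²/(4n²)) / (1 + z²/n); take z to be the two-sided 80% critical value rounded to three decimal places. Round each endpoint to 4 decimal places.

(0.1532, 0.1975)

p̂ = 84/482 = 0.17427; z = 1.282, so z² = 1.643524.
Denominator 1 + z²/n = 1 + 1.643524/482 = 1.003410.
Center = (0.17427 + 0.001705)/1.003410 = 0.17538.
Radicand: p̂(1−p̂)/n + z²/(4n²) = 0.000298553 + 0.000001769 = 0.000300322.
Half-width = 1.282·√0.000300322/1.003410 = 0.02214.
So the interval runs from 0.1532 to 0.1975.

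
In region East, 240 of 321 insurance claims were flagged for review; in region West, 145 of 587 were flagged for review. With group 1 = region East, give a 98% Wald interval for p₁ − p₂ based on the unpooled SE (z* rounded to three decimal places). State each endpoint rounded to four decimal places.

p̂₁ = 0.74766, p̂₂ = 0.24702, so the observed difference is 0.50064.
Unpooled SE = √(p̂₁(1−p̂₁)/n₁ + p̂₂(1−p̂₂)/n₂) = √(0.000587734 + 0.000316866) = 0.030077.
z* = 2.326 at the 98% level. Margin of error = 0.06996.
So the interval runs from 0.4307 to 0.5706.

(0.4307, 0.5706)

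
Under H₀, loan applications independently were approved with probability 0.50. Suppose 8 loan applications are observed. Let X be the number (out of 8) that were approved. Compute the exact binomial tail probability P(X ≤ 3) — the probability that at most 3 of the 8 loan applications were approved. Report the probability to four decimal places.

P = 0.3633

X ~ Binomial(n=8, p=0.50).
P(X ≤ 3) = C(8,0)·0.50^0·0.50^8 + C(8,1)·0.50^1·0.50^7 + C(8,2)·0.50^2·0.50^6 + C(8,3)·0.50^3·0.50^5.
= 0.003906 + 0.031250 + 0.109375 + 0.218750 = 0.3633.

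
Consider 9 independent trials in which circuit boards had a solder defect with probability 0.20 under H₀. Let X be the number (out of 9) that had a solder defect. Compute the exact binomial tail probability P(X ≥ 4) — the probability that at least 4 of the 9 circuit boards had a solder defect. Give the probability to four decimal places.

X is binomial with n = 9 and p = 0.20.
P(X ≥ 4) = Σ_{j=4}^{9} C(9,j)·0.20^j·0.80^{9−j}.
= 0.066060 + 0.016515 + 0.002753 + 0.000295 + 0.000018 + 0.000001 = 0.0856.

P = 0.0856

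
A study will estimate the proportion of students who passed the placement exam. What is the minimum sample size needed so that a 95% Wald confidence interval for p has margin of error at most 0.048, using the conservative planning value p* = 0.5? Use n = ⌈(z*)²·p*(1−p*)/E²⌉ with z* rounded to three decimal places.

n = 417

For 95% confidence, z* = 1.960.
p*(1−p*) = 0.2500.
Required n before rounding: 3.841600 × 0.2500 / 0.048² = 416.840.
Rounding up, n = 417.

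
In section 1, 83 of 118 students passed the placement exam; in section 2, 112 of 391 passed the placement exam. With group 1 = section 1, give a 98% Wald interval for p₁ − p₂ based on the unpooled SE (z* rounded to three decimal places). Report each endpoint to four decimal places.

(0.3056, 0.5283)

p̂₁ = 0.70339, p̂₂ = 0.28645, so the observed difference is 0.41694.
Unpooled SE = √(p̂₁(1−p̂₁)/n₁ + p̂₂(1−p̂₂)/n₂) = √(0.001768073 + 0.000522747) = 0.047863.
The 98% critical value is z* = 2.326. Margin of error = 0.11133.
So the interval runs from 0.3056 to 0.5283.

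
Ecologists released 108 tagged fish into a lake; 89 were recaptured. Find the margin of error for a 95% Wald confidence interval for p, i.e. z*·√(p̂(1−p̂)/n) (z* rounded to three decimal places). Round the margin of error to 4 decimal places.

ME = 0.0718

Sample proportion p̂ = 89/108 = 0.82407.
Standard error of p̂: √(0.144976/108) = √0.001342370 = 0.036638.
For 95% confidence, z* = 1.960.
So ME = 0.0718.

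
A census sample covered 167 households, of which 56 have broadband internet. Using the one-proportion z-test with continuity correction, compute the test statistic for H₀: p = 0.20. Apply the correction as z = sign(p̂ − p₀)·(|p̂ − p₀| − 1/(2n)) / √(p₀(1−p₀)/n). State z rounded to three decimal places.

p̂ = 56/167 = 0.33533. p̂ − p₀ = 0.135329.
Continuity correction 1/(2n) = 1/334 = 0.002994.
Corrected numerator: |0.135329| − 0.002994 = 0.132335.
Null standard error: √(0.20·0.80/167) = √0.000958084 = 0.030953.
z = +0.132335/0.030953 = 4.275.

z = 4.275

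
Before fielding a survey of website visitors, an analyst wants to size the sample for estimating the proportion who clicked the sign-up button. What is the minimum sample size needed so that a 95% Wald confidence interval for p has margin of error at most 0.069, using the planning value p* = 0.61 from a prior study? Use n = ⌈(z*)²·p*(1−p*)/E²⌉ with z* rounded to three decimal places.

z* = 1.960 at the 95% level.
p*(1−p*) = 0.61·0.39 = 0.2379.
Required n before rounding: 3.841600 × 0.2379 / 0.069² = 191.959.
⌈191.959⌉ = 192.

n = 192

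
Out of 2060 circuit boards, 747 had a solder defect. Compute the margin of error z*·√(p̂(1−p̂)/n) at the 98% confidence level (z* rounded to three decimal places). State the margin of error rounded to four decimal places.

With x = 747 successes in n = 2060, p̂ = 0.36262.
Standard error of p̂: √(0.231127/2060) = √0.000112198 = 0.010592.
z* = 2.326 at the 98% level.
So ME = 0.0246.

ME = 0.0246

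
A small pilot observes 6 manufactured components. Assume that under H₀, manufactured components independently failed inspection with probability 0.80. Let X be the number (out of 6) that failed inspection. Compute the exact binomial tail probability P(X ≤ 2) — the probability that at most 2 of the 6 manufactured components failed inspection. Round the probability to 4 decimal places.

X is binomial with n = 6 and p = 0.80.
P(X ≤ 2) = C(6,0)·0.80^0·0.20^6 + C(6,1)·0.80^1·0.20^5 + C(6,2)·0.80^2·0.20^4.
= 0.000064 + 0.001536 + 0.015360 = 0.0170.

P = 0.0170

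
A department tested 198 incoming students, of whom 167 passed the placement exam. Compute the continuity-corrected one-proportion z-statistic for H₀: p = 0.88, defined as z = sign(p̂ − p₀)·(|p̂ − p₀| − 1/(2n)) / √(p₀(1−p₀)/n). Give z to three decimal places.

z = -1.474

With x = 167 successes in n = 198, p̂ = 0.84343. p̂ − p₀ = -0.036566.
Continuity correction 1/(2n) = 1/396 = 0.002525.
Corrected numerator: |-0.036566| − 0.002525 = 0.034041.
Under H₀, SE = √(p₀(1−p₀)/n) = √(0.88·0.12/198) = √0.000533333 = 0.023094.
z = −0.034041/0.023094 = -1.474.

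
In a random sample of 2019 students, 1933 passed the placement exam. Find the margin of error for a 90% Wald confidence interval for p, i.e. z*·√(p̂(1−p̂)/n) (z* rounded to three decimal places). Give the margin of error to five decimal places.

ME = 0.00739

p̂ = 1933/2019 = 0.95740.
Standard error of p̂: √(0.040781/2019) = √0.000020199 = 0.004494.
The 90% critical value is z* = 1.645.
ME = 1.645·0.004494 = 0.00739.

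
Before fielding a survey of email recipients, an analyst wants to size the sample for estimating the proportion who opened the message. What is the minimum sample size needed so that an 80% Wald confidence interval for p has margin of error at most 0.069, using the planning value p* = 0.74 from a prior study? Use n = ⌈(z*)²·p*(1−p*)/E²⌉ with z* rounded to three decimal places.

The 80% critical value is z* = 1.282.
p*(1−p*) = 0.1924.
(z*)²·p*(1−p*)/E² = 1.643524·0.1924/0.004761 = 66.418.
⌈66.418⌉ = 67.

n = 67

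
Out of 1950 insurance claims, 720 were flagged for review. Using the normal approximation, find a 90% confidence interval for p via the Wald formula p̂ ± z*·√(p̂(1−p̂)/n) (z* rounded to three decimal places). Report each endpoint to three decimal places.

(0.351, 0.387)

Sample proportion p̂ = 720/1950 = 0.36923.
SE = √(p̂(1−p̂)/n) = √(0.232899/1950) = 0.010929.
For 90% confidence, z* = 1.645.
Margin = 1.645·0.010929 = 0.01798.
So the interval runs from 0.351 to 0.387.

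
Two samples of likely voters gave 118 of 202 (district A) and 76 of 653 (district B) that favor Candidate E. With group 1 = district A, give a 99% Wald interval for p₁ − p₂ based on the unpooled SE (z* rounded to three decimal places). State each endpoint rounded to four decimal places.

(0.3728, 0.5628)

p̂₁ = 118/202 = 0.58416, p̂₂ = 76/653 = 0.11639; p̂₁ − p̂₂ = 0.46777.
Unpooled SE = √(p̂₁(1−p̂₁)/n₁ + p̂₂(1−p̂₂)/n₂) = √(0.001202561 + 0.000157489) = 0.036879.
The 99% critical value is z* = 2.576. Margin of error = 0.09500.
So the interval runs from 0.3728 to 0.5628.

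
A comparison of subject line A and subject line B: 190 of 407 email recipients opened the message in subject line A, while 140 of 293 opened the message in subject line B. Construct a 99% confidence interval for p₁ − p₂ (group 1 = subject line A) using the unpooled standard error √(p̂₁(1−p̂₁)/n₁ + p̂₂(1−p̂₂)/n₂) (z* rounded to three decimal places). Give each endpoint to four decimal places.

(-0.1095, 0.0875)

p̂₁ = 190/407 = 0.46683, p̂₂ = 140/293 = 0.47782; p̂₁ − p̂₂ = -0.01099.
Unpooled SE = √(p̂₁(1−p̂₁)/n₁ + p̂₂(1−p̂₂)/n₂) = √(0.000611547 + 0.000851563) = 0.038251.
The 99% critical value is z* = 2.576. Margin = 2.576·0.038251 = 0.09853.
So the interval runs from -0.1095 to 0.0875.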